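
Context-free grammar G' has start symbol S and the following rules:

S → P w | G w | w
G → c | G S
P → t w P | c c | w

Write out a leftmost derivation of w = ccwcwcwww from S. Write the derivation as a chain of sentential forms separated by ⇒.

S ⇒ Gw ⇒ GSw ⇒ GSSw ⇒ GSSSw ⇒ GSSSSw ⇒ cSSSSw ⇒ cGwSSSw ⇒ ccwSSSw ⇒ ccwGwSSw ⇒ ccwcwSSw ⇒ ccwcwGwSw ⇒ ccwcwcwSw ⇒ ccwcwcwww

S ⇒ Gw   [S → G w]
Gw ⇒ GSw   [G → G S]
GSw ⇒ GSSw   [G → G S]
GSSw ⇒ GSSSw   [G → G S]
GSSSw ⇒ GSSSSw   [G → G S]
GSSSSw ⇒ cSSSSw   [G → c]
cSSSSw ⇒ cGwSSSw   [S → G w]
cGwSSSw ⇒ ccwSSSw   [G → c]
ccwSSSw ⇒ ccwGwSSw   [S → G w]
ccwGwSSw ⇒ ccwcwSSw   [G → c]
ccwcwSSw ⇒ ccwcwGwSw   [S → G w]
ccwcwGwSw ⇒ ccwcwcwSw   [G → c]
ccwcwcwSw ⇒ ccwcwcwww   [S → w]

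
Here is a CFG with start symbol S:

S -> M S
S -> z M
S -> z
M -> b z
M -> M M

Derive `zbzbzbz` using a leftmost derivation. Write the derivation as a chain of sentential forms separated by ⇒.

S ⇒ zM   [S -> z M]
zM ⇒ zMM   [M -> M M]
zMM ⇒ zMMM   [M -> M M]
zMMM ⇒ zbzMM   [M -> b z]
zbzMM ⇒ zbzbzM   [M -> b z]
zbzbzM ⇒ zbzbzbz   [M -> b z]

S ⇒ zM ⇒ zMM ⇒ zMMM ⇒ zbzMM ⇒ zbzbzM ⇒ zbzbzbz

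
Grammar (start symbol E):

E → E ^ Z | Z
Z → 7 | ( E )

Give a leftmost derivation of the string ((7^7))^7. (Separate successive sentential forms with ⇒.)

E ⇒ E^Z   [E → E ^ Z]
E^Z ⇒ Z^Z   [E → Z]
Z^Z ⇒ (E)^Z   [Z → ( E )]
(E)^Z ⇒ (Z)^Z   [E → Z]
(Z)^Z ⇒ ((E))^Z   [Z → ( E )]
((E))^Z ⇒ ((E^Z))^Z   [E → E ^ Z]
((E^Z))^Z ⇒ ((Z^Z))^Z   [E → Z]
((Z^Z))^Z ⇒ ((7^Z))^Z   [Z → 7]
((7^Z))^Z ⇒ ((7^7))^Z   [Z → 7]
((7^7))^Z ⇒ ((7^7))^7   [Z → 7]

E ⇒ E^Z ⇒ Z^Z ⇒ (E)^Z ⇒ (Z)^Z ⇒ ((E))^Z ⇒ ((E^Z))^Z ⇒ ((Z^Z))^Z ⇒ ((7^Z))^Z ⇒ ((7^7))^Z ⇒ ((7^7))^7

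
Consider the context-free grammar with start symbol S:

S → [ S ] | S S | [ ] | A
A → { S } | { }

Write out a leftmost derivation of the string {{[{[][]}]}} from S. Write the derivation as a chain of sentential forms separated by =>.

S => A => {S} => {A} => {{S}} => {{[S]}} => {{[A]}} => {{[{S}]}} => {{[{SS}]}} => {{[{[]S}]}} => {{[{[][]}]}}

S => A   [S → A]
A => {S}   [A → { S }]
{S} => {A}   [S → A]
{A} => {{S}}   [A → { S }]
{{S}} => {{[S]}}   [S → [ S ]]
{{[S]}} => {{[A]}}   [S → A]
{{[A]}} => {{[{S}]}}   [A → { S }]
{{[{S}]}} => {{[{SS}]}}   [S → S S]
{{[{SS}]}} => {{[{[]S}]}}   [S → [ ]]
{{[{[]S}]}} => {{[{[][]}]}}   [S → [ ]]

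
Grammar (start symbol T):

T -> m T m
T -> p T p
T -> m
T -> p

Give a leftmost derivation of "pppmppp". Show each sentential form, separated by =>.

T=>pTp=>ppTpp=>pppTppp=>pppmppp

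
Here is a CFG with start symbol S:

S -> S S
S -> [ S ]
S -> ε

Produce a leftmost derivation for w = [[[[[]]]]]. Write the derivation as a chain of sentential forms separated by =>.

S => [S]   [S -> [ S ]]
[S] => [[S]]   [S -> [ S ]]
[[S]] => [[[S]]]   [S -> [ S ]]
[[[S]]] => [[[[S]]]]   [S -> [ S ]]
[[[[S]]]] => [[[[SS]]]]   [S -> S S]
[[[[SS]]]] => [[[[SSS]]]]   [S -> S S]
[[[[SSS]]]] => [[[[SSSS]]]]   [S -> S S]
[[[[SSSS]]]] => [[[[[S]SSS]]]]   [S -> [ S ]]
[[[[[S]SSS]]]] => [[[[[]SSS]]]]   [S -> ε]
[[[[[]SSS]]]] => [[[[[]SS]]]]   [S -> ε]
[[[[[]SS]]]] => [[[[[]S]]]]   [S -> ε]
[[[[[]S]]]] => [[[[[]]]]]   [S -> ε]

S=>[S]=>[[S]]=>[[[S]]]=>[[[[S]]]]=>[[[[SS]]]]=>[[[[SSS]]]]=>[[[[SSSS]]]]=>[[[[[S]SSS]]]]=>[[[[[]SSS]]]]=>[[[[[]SS]]]]=>[[[[[]S]]]]=>[[[[[]]]]]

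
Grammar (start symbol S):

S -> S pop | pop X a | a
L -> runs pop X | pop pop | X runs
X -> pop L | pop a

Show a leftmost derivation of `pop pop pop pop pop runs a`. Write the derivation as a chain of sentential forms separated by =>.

S => pop X a => pop pop L a => pop pop X runs a => pop pop pop L runs a => pop pop pop pop pop runs a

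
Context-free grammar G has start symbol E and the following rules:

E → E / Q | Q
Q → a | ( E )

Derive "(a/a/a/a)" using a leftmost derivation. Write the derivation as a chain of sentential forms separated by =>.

E => Q   [E → Q]
Q => (E)   [Q → ( E )]
(E) => (E/Q)   [E → E / Q]
(E/Q) => (E/Q/Q)   [E → E / Q]
(E/Q/Q) => (E/Q/Q/Q)   [E → E / Q]
(E/Q/Q/Q) => (Q/Q/Q/Q)   [E → Q]
(Q/Q/Q/Q) => (a/Q/Q/Q)   [Q → a]
(a/Q/Q/Q) => (a/a/Q/Q)   [Q → a]
(a/a/Q/Q) => (a/a/a/Q)   [Q → a]
(a/a/a/Q) => (a/a/a/a)   [Q → a]

E => Q => (E) => (E/Q) => (E/Q/Q) => (E/Q/Q/Q) => (Q/Q/Q/Q) => (a/Q/Q/Q) => (a/a/Q/Q) => (a/a/a/Q) => (a/a/a/a)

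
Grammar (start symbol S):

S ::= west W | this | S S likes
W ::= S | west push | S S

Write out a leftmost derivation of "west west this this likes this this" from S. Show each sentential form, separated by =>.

S => west W   [S ::= west W]
west W => west S S   [W ::= S S]
west S S => west west W S   [S ::= west W]
west west W S => west west S S S   [W ::= S S]
west west S S S => west west S S likes S S   [S ::= S S likes]
west west S S likes S S => west west this S likes S S   [S ::= this]
west west this S likes S S => west west this this likes S S   [S ::= this]
west west this this likes S S => west west this this likes this S   [S ::= this]
west west this this likes this S => west west this this likes this this   [S ::= this]

S => west W => west S S => west west W S => west west S S S => west west S S likes S S => west west this S likes S S => west west this this likes S S => west west this this likes this S => west west this this likes this this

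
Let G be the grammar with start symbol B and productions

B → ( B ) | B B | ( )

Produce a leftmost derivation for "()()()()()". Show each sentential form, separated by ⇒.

B⇒BB⇒BBB⇒BBBB⇒BBBBB⇒()BBBB⇒()()BBB⇒()()()BB⇒()()()()B⇒()()()()()

B ⇒ BB   [B → B B]
BB ⇒ BBB   [B → B B]
BBB ⇒ BBBB   [B → B B]
BBBB ⇒ BBBBB   [B → B B]
BBBBB ⇒ ()BBBB   [B → ( )]
()BBBB ⇒ ()()BBB   [B → ( )]
()()BBB ⇒ ()()()BB   [B → ( )]
()()()BB ⇒ ()()()()B   [B → ( )]
()()()()B ⇒ ()()()()()   [B → ( )]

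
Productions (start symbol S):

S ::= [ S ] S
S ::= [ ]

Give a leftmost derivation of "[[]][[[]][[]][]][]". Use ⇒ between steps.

S ⇒ [S]S ⇒ [[]]S ⇒ [[]][S]S ⇒ [[]][[S]S]S ⇒ [[]][[[]]S]S ⇒ [[]][[[]][S]S]S ⇒ [[]][[[]][[]]S]S ⇒ [[]][[[]][[]][]]S ⇒ [[]][[[]][[]][]][]

S ⇒ [S]S   [S ::= [ S ] S]
[S]S ⇒ [[]]S   [S ::= [ ]]
[[]]S ⇒ [[]][S]S   [S ::= [ S ] S]
[[]][S]S ⇒ [[]][[S]S]S   [S ::= [ S ] S]
[[]][[S]S]S ⇒ [[]][[[]]S]S   [S ::= [ ]]
[[]][[[]]S]S ⇒ [[]][[[]][S]S]S   [S ::= [ S ] S]
[[]][[[]][S]S]S ⇒ [[]][[[]][[]]S]S   [S ::= [ ]]
[[]][[[]][[]]S]S ⇒ [[]][[[]][[]][]]S   [S ::= [ ]]
[[]][[[]][[]][]]S ⇒ [[]][[[]][[]][]][]   [S ::= [ ]]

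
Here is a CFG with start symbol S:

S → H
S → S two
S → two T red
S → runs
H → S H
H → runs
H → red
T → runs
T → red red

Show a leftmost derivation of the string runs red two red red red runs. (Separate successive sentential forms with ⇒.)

S ⇒ H ⇒ S H ⇒ H H ⇒ S H H ⇒ runs H H ⇒ runs red H ⇒ runs red S H ⇒ runs red two T red H ⇒ runs red two red red red H ⇒ runs red two red red red runs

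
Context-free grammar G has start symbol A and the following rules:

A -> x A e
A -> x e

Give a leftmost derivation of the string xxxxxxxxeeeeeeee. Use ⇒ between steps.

A ⇒ xAe ⇒ xxAee ⇒ xxxAeee ⇒ xxxxAeeee ⇒ xxxxxAeeeee ⇒ xxxxxxAeeeeee ⇒ xxxxxxxAeeeeeee ⇒ xxxxxxxxeeeeeeee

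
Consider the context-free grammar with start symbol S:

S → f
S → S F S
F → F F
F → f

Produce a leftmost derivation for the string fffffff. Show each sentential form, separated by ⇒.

S ⇒ SFS   [S → S F S]
SFS ⇒ SFSFS   [S → S F S]
SFSFS ⇒ SFSFSFS   [S → S F S]
SFSFSFS ⇒ fFSFSFS   [S → f]
fFSFSFS ⇒ ffSFSFS   [F → f]
ffSFSFS ⇒ fffFSFS   [S → f]
fffFSFS ⇒ ffffSFS   [F → f]
ffffSFS ⇒ fffffFS   [S → f]
fffffFS ⇒ ffffffS   [F → f]
ffffffS ⇒ fffffff   [S → f]

S ⇒ SFS ⇒ SFSFS ⇒ SFSFSFS ⇒ fFSFSFS ⇒ ffSFSFS ⇒ fffFSFS ⇒ ffffSFS ⇒ fffffFS ⇒ ffffffS ⇒ fffffff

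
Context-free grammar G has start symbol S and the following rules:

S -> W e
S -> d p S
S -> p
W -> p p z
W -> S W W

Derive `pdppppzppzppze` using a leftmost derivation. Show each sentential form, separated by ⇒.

S ⇒ We ⇒ SWWe ⇒ pWWe ⇒ pSWWWe ⇒ pdpSWWWe ⇒ pdppWWWe ⇒ pdppppzWWe ⇒ pdppppzppzWe ⇒ pdppppzppzppze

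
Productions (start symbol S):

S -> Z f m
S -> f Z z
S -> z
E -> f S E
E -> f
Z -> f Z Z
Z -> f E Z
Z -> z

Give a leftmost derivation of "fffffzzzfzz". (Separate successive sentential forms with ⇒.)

S ⇒ fZz ⇒ ffEZz ⇒ fffSEZz ⇒ ffffZzEZz ⇒ fffffZZzEZz ⇒ fffffzZzEZz ⇒ fffffzzzEZz ⇒ fffffzzzfZz ⇒ fffffzzzfzz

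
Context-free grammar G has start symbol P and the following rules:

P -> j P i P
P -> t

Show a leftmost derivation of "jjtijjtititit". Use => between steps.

P => jPiP   [P -> j P i P]
jPiP => jjPiPiP   [P -> j P i P]
jjPiPiP => jjtiPiP   [P -> t]
jjtiPiP => jjtijPiPiP   [P -> j P i P]
jjtijPiPiP => jjtijjPiPiPiP   [P -> j P i P]
jjtijjPiPiPiP => jjtijjtiPiPiP   [P -> t]
jjtijjtiPiPiP => jjtijjtitiPiP   [P -> t]
jjtijjtitiPiP => jjtijjtititiP   [P -> t]
jjtijjtititiP => jjtijjtititit   [P -> t]

P=>jPiP=>jjPiPiP=>jjtiPiP=>jjtijPiPiP=>jjtijjPiPiPiP=>jjtijjtiPiPiP=>jjtijjtitiPiP=>jjtijjtititiP=>jjtijjtititit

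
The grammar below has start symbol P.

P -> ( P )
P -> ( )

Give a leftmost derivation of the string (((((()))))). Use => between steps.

P => (P) => ((P)) => (((P))) => ((((P)))) => (((((P))))) => (((((())))))

P => (P)   [P -> ( P )]
(P) => ((P))   [P -> ( P )]
((P)) => (((P)))   [P -> ( P )]
(((P))) => ((((P))))   [P -> ( P )]
((((P)))) => (((((P)))))   [P -> ( P )]
(((((P))))) => (((((())))))   [P -> ( )]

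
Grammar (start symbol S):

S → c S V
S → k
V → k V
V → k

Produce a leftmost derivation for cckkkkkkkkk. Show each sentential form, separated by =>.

S => cSV => ccSVV => cckVV => cckkVV => cckkkVV => cckkkkVV => cckkkkkVV => cckkkkkkVV => cckkkkkkkVV => cckkkkkkkkV => cckkkkkkkkk

S => cSV   [S → c S V]
cSV => ccSVV   [S → c S V]
ccSVV => cckVV   [S → k]
cckVV => cckkVV   [V → k V]
cckkVV => cckkkVV   [V → k V]
cckkkVV => cckkkkVV   [V → k V]
cckkkkVV => cckkkkkVV   [V → k V]
cckkkkkVV => cckkkkkkVV   [V → k V]
cckkkkkkVV => cckkkkkkkVV   [V → k V]
cckkkkkkkVV => cckkkkkkkkV   [V → k]
cckkkkkkkkV => cckkkkkkkkk   [V → k]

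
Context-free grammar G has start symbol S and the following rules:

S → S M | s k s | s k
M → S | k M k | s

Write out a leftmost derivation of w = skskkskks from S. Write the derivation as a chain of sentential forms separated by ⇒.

S ⇒ SM   [S → S M]
SM ⇒ SMM   [S → S M]
SMM ⇒ sksMM   [S → s k s]
sksMM ⇒ skskMkM   [M → k M k]
skskMkM ⇒ skskkMkkM   [M → k M k]
skskkMkkM ⇒ skskkskkM   [M → s]
skskkskkM ⇒ skskkskks   [M → s]

S ⇒ SM ⇒ SMM ⇒ sksMM ⇒ skskMkM ⇒ skskkMkkM ⇒ skskkskkM ⇒ skskkskks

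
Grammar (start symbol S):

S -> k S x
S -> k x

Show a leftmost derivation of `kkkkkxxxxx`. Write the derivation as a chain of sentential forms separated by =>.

S => kSx   [S -> k S x]
kSx => kkSxx   [S -> k S x]
kkSxx => kkkSxxx   [S -> k S x]
kkkSxxx => kkkkSxxxx   [S -> k S x]
kkkkSxxxx => kkkkkxxxxx   [S -> k x]

S => kSx => kkSxx => kkkSxxx => kkkkSxxxx => kkkkkxxxxx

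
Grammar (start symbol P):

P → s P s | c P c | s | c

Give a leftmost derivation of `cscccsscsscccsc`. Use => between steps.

P=>cPc=>csPsc=>cscPcsc=>csccPccsc=>cscccPcccsc=>cscccsPscccsc=>cscccssPsscccsc=>cscccsscsscccsc

P => cPc   [P → c P c]
cPc => csPsc   [P → s P s]
csPsc => cscPcsc   [P → c P c]
cscPcsc => csccPccsc   [P → c P c]
csccPccsc => cscccPcccsc   [P → c P c]
cscccPcccsc => cscccsPscccsc   [P → s P s]
cscccsPscccsc => cscccssPsscccsc   [P → s P s]
cscccssPsscccsc => cscccsscsscccsc   [P → c]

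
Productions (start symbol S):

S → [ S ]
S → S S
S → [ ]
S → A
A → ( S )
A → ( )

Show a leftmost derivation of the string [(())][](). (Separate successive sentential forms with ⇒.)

S ⇒ SS ⇒ SSS ⇒ [S]SS ⇒ [A]SS ⇒ [(S)]SS ⇒ [(A)]SS ⇒ [(())]SS ⇒ [(())][]S ⇒ [(())][]A ⇒ [(())][]()

S ⇒ SS   [S → S S]
SS ⇒ SSS   [S → S S]
SSS ⇒ [S]SS   [S → [ S ]]
[S]SS ⇒ [A]SS   [S → A]
[A]SS ⇒ [(S)]SS   [A → ( S )]
[(S)]SS ⇒ [(A)]SS   [S → A]
[(A)]SS ⇒ [(())]SS   [A → ( )]
[(())]SS ⇒ [(())][]S   [S → [ ]]
[(())][]S ⇒ [(())][]A   [S → A]
[(())][]A ⇒ [(())][]()   [A → ( )]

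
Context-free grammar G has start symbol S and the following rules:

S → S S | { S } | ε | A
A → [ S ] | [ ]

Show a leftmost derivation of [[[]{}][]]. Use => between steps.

S=>A=>[S]=>[SS]=>[SSS]=>[ASS]=>[[S]SS]=>[[SS]SS]=>[[AS]SS]=>[[[]S]SS]=>[[[]{S}]SS]=>[[[]{}]SS]=>[[[]{}]AS]=>[[[]{}][]S]=>[[[]{}][]]

S => A   [S → A]
A => [S]   [A → [ S ]]
[S] => [SS]   [S → S S]
[SS] => [SSS]   [S → S S]
[SSS] => [ASS]   [S → A]
[ASS] => [[S]SS]   [A → [ S ]]
[[S]SS] => [[SS]SS]   [S → S S]
[[SS]SS] => [[AS]SS]   [S → A]
[[AS]SS] => [[[]S]SS]   [A → [ ]]
[[[]S]SS] => [[[]{S}]SS]   [S → { S }]
[[[]{S}]SS] => [[[]{}]SS]   [S → ε]
[[[]{}]SS] => [[[]{}]AS]   [S → A]
[[[]{}]AS] => [[[]{}][]S]   [A → [ ]]
[[[]{}][]S] => [[[]{}][]]   [S → ε]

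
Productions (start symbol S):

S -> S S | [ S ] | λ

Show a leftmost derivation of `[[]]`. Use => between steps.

S => SS   [S -> S S]
SS => SSS   [S -> S S]
SSS => [S]SS   [S -> [ S ]]
[S]SS => [SS]SS   [S -> S S]
[SS]SS => [[S]S]SS   [S -> [ S ]]
[[S]S]SS => [[]S]SS   [S -> λ]
[[]S]SS => [[]]SS   [S -> λ]
[[]]SS => [[]]S   [S -> λ]
[[]]S => [[]]   [S -> λ]

S => SS => SSS => [S]SS => [SS]SS => [[S]S]SS => [[]S]SS => [[]]SS => [[]]S => [[]]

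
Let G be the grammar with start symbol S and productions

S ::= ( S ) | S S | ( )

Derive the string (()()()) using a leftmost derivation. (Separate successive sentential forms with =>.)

S => (S) => (SS) => (SSS) => (()SS) => (()()S) => (()()())

S => (S)   [S ::= ( S )]
(S) => (SS)   [S ::= S S]
(SS) => (SSS)   [S ::= S S]
(SSS) => (()SS)   [S ::= ( )]
(()SS) => (()()S)   [S ::= ( )]
(()()S) => (()()())   [S ::= ( )]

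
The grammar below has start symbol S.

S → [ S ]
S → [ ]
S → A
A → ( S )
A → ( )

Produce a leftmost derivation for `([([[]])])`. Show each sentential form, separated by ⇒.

S⇒A⇒(S)⇒([S])⇒([A])⇒([(S)])⇒([([S])])⇒([([[]])])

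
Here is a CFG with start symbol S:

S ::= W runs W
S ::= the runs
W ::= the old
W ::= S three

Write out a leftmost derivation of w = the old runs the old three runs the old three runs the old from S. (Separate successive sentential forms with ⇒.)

S ⇒ W runs W ⇒ S three runs W ⇒ W runs W three runs W ⇒ S three runs W three runs W ⇒ W runs W three runs W three runs W ⇒ the old runs W three runs W three runs W ⇒ the old runs the old three runs W three runs W ⇒ the old runs the old three runs the old three runs W ⇒ the old runs the old three runs the old three runs the old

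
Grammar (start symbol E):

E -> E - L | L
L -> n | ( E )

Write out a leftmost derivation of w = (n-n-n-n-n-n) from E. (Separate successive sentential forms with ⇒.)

E ⇒ L   [E -> L]
L ⇒ (E)   [L -> ( E )]
(E) ⇒ (E-L)   [E -> E - L]
(E-L) ⇒ (E-L-L)   [E -> E - L]
(E-L-L) ⇒ (E-L-L-L)   [E -> E - L]
(E-L-L-L) ⇒ (E-L-L-L-L)   [E -> E - L]
(E-L-L-L-L) ⇒ (E-L-L-L-L-L)   [E -> E - L]
(E-L-L-L-L-L) ⇒ (L-L-L-L-L-L)   [E -> L]
(L-L-L-L-L-L) ⇒ (n-L-L-L-L-L)   [L -> n]
(n-L-L-L-L-L) ⇒ (n-n-L-L-L-L)   [L -> n]
(n-n-L-L-L-L) ⇒ (n-n-n-L-L-L)   [L -> n]
(n-n-n-L-L-L) ⇒ (n-n-n-n-L-L)   [L -> n]
(n-n-n-n-L-L) ⇒ (n-n-n-n-n-L)   [L -> n]
(n-n-n-n-n-L) ⇒ (n-n-n-n-n-n)   [L -> n]

E ⇒ L ⇒ (E) ⇒ (E-L) ⇒ (E-L-L) ⇒ (E-L-L-L) ⇒ (E-L-L-L-L) ⇒ (E-L-L-L-L-L) ⇒ (L-L-L-L-L-L) ⇒ (n-L-L-L-L-L) ⇒ (n-n-L-L-L-L) ⇒ (n-n-n-L-L-L) ⇒ (n-n-n-n-L-L) ⇒ (n-n-n-n-n-L) ⇒ (n-n-n-n-n-n)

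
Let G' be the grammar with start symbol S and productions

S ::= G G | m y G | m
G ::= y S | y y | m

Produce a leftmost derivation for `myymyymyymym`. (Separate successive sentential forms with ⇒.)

S ⇒ myG ⇒ myyS ⇒ myymyG ⇒ myymyyS ⇒ myymyymyG ⇒ myymyymyyS ⇒ myymyymyymyG ⇒ myymyymyymym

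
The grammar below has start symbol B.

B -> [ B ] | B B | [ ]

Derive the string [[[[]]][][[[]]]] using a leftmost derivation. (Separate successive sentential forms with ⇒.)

B ⇒ [B]   [B -> [ B ]]
[B] ⇒ [BB]   [B -> B B]
[BB] ⇒ [BBB]   [B -> B B]
[BBB] ⇒ [[B]BB]   [B -> [ B ]]
[[B]BB] ⇒ [[[B]]BB]   [B -> [ B ]]
[[[B]]BB] ⇒ [[[[]]]BB]   [B -> [ ]]
[[[[]]]BB] ⇒ [[[[]]][]B]   [B -> [ ]]
[[[[]]][]B] ⇒ [[[[]]][][B]]   [B -> [ B ]]
[[[[]]][][B]] ⇒ [[[[]]][][[B]]]   [B -> [ B ]]
[[[[]]][][[B]]] ⇒ [[[[]]][][[[]]]]   [B -> [ ]]

B ⇒ [B] ⇒ [BB] ⇒ [BBB] ⇒ [[B]BB] ⇒ [[[B]]BB] ⇒ [[[[]]]BB] ⇒ [[[[]]][]B] ⇒ [[[[]]][][B]] ⇒ [[[[]]][][[B]]] ⇒ [[[[]]][][[[]]]]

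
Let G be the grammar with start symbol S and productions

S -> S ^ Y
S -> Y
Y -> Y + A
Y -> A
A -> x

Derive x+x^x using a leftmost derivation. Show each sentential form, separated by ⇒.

S⇒S^Y⇒Y^Y⇒Y+A^Y⇒A+A^Y⇒x+A^Y⇒x+x^Y⇒x+x^A⇒x+x^x

S ⇒ S^Y   [S -> S ^ Y]
S^Y ⇒ Y^Y   [S -> Y]
Y^Y ⇒ Y+A^Y   [Y -> Y + A]
Y+A^Y ⇒ A+A^Y   [Y -> A]
A+A^Y ⇒ x+A^Y   [A -> x]
x+A^Y ⇒ x+x^Y   [A -> x]
x+x^Y ⇒ x+x^A   [Y -> A]
x+x^A ⇒ x+x^x   [A -> x]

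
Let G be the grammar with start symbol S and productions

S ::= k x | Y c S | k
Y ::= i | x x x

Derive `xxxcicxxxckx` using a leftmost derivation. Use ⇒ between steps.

S ⇒ YcS ⇒ xxxcS ⇒ xxxcYcS ⇒ xxxcicS ⇒ xxxcicYcS ⇒ xxxcicxxxcS ⇒ xxxcicxxxckx

S ⇒ YcS   [S ::= Y c S]
YcS ⇒ xxxcS   [Y ::= x x x]
xxxcS ⇒ xxxcYcS   [S ::= Y c S]
xxxcYcS ⇒ xxxcicS   [Y ::= i]
xxxcicS ⇒ xxxcicYcS   [S ::= Y c S]
xxxcicYcS ⇒ xxxcicxxxcS   [Y ::= x x x]
xxxcicxxxcS ⇒ xxxcicxxxckx   [S ::= k x]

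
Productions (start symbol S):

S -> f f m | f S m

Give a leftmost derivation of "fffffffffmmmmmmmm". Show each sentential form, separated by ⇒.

S⇒fSm⇒ffSmm⇒fffSmmm⇒ffffSmmmm⇒fffffSmmmmm⇒ffffffSmmmmmm⇒fffffffSmmmmmmm⇒fffffffffmmmmmmmm

S ⇒ fSm   [S -> f S m]
fSm ⇒ ffSmm   [S -> f S m]
ffSmm ⇒ fffSmmm   [S -> f S m]
fffSmmm ⇒ ffffSmmmm   [S -> f S m]
ffffSmmmm ⇒ fffffSmmmmm   [S -> f S m]
fffffSmmmmm ⇒ ffffffSmmmmmm   [S -> f S m]
ffffffSmmmmmm ⇒ fffffffSmmmmmmm   [S -> f S m]
fffffffSmmmmmmm ⇒ fffffffffmmmmmmmm   [S -> f f m]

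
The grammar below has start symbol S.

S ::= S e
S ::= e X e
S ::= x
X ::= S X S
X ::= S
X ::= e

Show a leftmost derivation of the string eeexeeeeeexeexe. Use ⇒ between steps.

S ⇒ eXe ⇒ eSXSe ⇒ eeXeXSe ⇒ eeSXSeXSe ⇒ eeeXeXSeXSe ⇒ eeeSXSeXSeXSe ⇒ eeexXSeXSeXSe ⇒ eeexeSeXSeXSe ⇒ eeexeeXeeXSeXSe ⇒ eeexeeeeeXSeXSe ⇒ eeexeeeeeeSeXSe ⇒ eeexeeeeeexeXSe ⇒ eeexeeeeeexeeSe ⇒ eeexeeeeeexeexe

S ⇒ eXe   [S ::= e X e]
eXe ⇒ eSXSe   [X ::= S X S]
eSXSe ⇒ eeXeXSe   [S ::= e X e]
eeXeXSe ⇒ eeSXSeXSe   [X ::= S X S]
eeSXSeXSe ⇒ eeeXeXSeXSe   [S ::= e X e]
eeeXeXSeXSe ⇒ eeeSXSeXSeXSe   [X ::= S X S]
eeeSXSeXSeXSe ⇒ eeexXSeXSeXSe   [S ::= x]
eeexXSeXSeXSe ⇒ eeexeSeXSeXSe   [X ::= e]
eeexeSeXSeXSe ⇒ eeexeeXeeXSeXSe   [S ::= e X e]
eeexeeXeeXSeXSe ⇒ eeexeeeeeXSeXSe   [X ::= e]
eeexeeeeeXSeXSe ⇒ eeexeeeeeeSeXSe   [X ::= e]
eeexeeeeeeSeXSe ⇒ eeexeeeeeexeXSe   [S ::= x]
eeexeeeeeexeXSe ⇒ eeexeeeeeexeeSe   [X ::= e]
eeexeeeeeexeeSe ⇒ eeexeeeeeexeexe   [S ::= x]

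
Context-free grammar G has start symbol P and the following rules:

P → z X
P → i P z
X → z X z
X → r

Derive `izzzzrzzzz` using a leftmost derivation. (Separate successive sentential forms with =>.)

P => iPz => izXz => izzXzz => izzzXzzz => izzzzXzzzz => izzzzrzzzz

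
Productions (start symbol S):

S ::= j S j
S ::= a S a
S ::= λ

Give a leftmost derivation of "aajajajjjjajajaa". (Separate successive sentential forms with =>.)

S=>aSa=>aaSaa=>aajSjaa=>aajaSajaa=>aajajSjajaa=>aajajaSajajaa=>aajajajSjajajaa=>aajajajjSjjajajaa=>aajajajjjjajajaa

S => aSa   [S ::= a S a]
aSa => aaSaa   [S ::= a S a]
aaSaa => aajSjaa   [S ::= j S j]
aajSjaa => aajaSajaa   [S ::= a S a]
aajaSajaa => aajajSjajaa   [S ::= j S j]
aajajSjajaa => aajajaSajajaa   [S ::= a S a]
aajajaSajajaa => aajajajSjajajaa   [S ::= j S j]
aajajajSjajajaa => aajajajjSjjajajaa   [S ::= j S j]
aajajajjSjjajajaa => aajajajjjjajajaa   [S ::= λ]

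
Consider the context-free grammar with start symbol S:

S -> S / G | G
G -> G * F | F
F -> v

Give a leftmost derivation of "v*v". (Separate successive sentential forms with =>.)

S => G   [S -> G]
G => G*F   [G -> G * F]
G*F => F*F   [G -> F]
F*F => v*F   [F -> v]
v*F => v*v   [F -> v]

S=>G=>G*F=>F*F=>v*F=>v*v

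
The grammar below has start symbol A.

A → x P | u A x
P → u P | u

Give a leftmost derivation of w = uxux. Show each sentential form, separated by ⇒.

A⇒uAx⇒uxPx⇒uxux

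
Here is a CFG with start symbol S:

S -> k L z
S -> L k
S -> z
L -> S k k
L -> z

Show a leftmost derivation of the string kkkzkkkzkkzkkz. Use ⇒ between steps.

S ⇒ kLz   [S -> k L z]
kLz ⇒ kSkkz   [L -> S k k]
kSkkz ⇒ kkLzkkz   [S -> k L z]
kkLzkkz ⇒ kkSkkzkkz   [L -> S k k]
kkSkkzkkz ⇒ kkkLzkkzkkz   [S -> k L z]
kkkLzkkzkkz ⇒ kkkSkkzkkzkkz   [L -> S k k]
kkkSkkzkkzkkz ⇒ kkkLkkkzkkzkkz   [S -> L k]
kkkLkkkzkkzkkz ⇒ kkkzkkkzkkzkkz   [L -> z]

S ⇒ kLz ⇒ kSkkz ⇒ kkLzkkz ⇒ kkSkkzkkz ⇒ kkkLzkkzkkz ⇒ kkkSkkzkkzkkz ⇒ kkkLkkkzkkzkkz ⇒ kkkzkkkzkkzkkz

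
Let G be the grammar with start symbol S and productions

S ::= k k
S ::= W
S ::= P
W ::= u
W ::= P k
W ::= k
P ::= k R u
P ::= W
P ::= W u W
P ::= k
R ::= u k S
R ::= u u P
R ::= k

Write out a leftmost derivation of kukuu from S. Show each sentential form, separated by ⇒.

S ⇒ P   [S ::= P]
P ⇒ kRu   [P ::= k R u]
kRu ⇒ kukSu   [R ::= u k S]
kukSu ⇒ kukWu   [S ::= W]
kukWu ⇒ kukuu   [W ::= u]

S ⇒ P ⇒ kRu ⇒ kukSu ⇒ kukWu ⇒ kukuu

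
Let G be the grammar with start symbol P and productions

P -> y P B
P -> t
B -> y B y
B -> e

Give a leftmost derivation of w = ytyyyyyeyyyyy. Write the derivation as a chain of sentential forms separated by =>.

P => yPB   [P -> y P B]
yPB => ytB   [P -> t]
ytB => ytyBy   [B -> y B y]
ytyBy => ytyyByy   [B -> y B y]
ytyyByy => ytyyyByyy   [B -> y B y]
ytyyyByyy => ytyyyyByyyy   [B -> y B y]
ytyyyyByyyy => ytyyyyyByyyyy   [B -> y B y]
ytyyyyyByyyyy => ytyyyyyeyyyyy   [B -> e]

P=>yPB=>ytB=>ytyBy=>ytyyByy=>ytyyyByyy=>ytyyyyByyyy=>ytyyyyyByyyyy=>ytyyyyyeyyyyy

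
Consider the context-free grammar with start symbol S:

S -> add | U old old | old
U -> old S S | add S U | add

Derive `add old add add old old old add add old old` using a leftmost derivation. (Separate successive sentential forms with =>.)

S => U old old   [S -> U old old]
U old old => add S U old old   [U -> add S U]
add S U old old => add U old old U old old   [S -> U old old]
add U old old U old old => add old S S old old U old old   [U -> old S S]
add old S S old old U old old => add old add S old old U old old   [S -> add]
add old add S old old U old old => add old add add old old U old old   [S -> add]
add old add add old old U old old => add old add add old old old S S old old   [U -> old S S]
add old add add old old old S S old old => add old add add old old old add S old old   [S -> add]
add old add add old old old add S old old => add old add add old old old add add old old   [S -> add]

S => U old old => add S U old old => add U old old U old old => add old S S old old U old old => add old add S old old U old old => add old add add old old U old old => add old add add old old old S S old old => add old add add old old old add S old old => add old add add old old old add add old old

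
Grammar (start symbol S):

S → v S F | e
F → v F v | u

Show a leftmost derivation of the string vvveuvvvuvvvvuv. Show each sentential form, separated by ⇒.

S⇒vSF⇒vvSFF⇒vvvSFFF⇒vvveFFF⇒vvveuFF⇒vvveuvFvF⇒vvveuvvFvvF⇒vvveuvvvFvvvF⇒vvveuvvvuvvvF⇒vvveuvvvuvvvvFv⇒vvveuvvvuvvvvuv

S ⇒ vSF   [S → v S F]
vSF ⇒ vvSFF   [S → v S F]
vvSFF ⇒ vvvSFFF   [S → v S F]
vvvSFFF ⇒ vvveFFF   [S → e]
vvveFFF ⇒ vvveuFF   [F → u]
vvveuFF ⇒ vvveuvFvF   [F → v F v]
vvveuvFvF ⇒ vvveuvvFvvF   [F → v F v]
vvveuvvFvvF ⇒ vvveuvvvFvvvF   [F → v F v]
vvveuvvvFvvvF ⇒ vvveuvvvuvvvF   [F → u]
vvveuvvvuvvvF ⇒ vvveuvvvuvvvvFv   [F → v F v]
vvveuvvvuvvvvFv ⇒ vvveuvvvuvvvvuv   [F → u]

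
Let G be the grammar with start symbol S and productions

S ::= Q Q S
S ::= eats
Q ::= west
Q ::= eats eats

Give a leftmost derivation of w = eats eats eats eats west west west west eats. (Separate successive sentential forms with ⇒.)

S ⇒ Q Q S   [S ::= Q Q S]
Q Q S ⇒ eats eats Q S   [Q ::= eats eats]
eats eats Q S ⇒ eats eats eats eats S   [Q ::= eats eats]
eats eats eats eats S ⇒ eats eats eats eats Q Q S   [S ::= Q Q S]
eats eats eats eats Q Q S ⇒ eats eats eats eats west Q S   [Q ::= west]
eats eats eats eats west Q S ⇒ eats eats eats eats west west S   [Q ::= west]
eats eats eats eats west west S ⇒ eats eats eats eats west west Q Q S   [S ::= Q Q S]
eats eats eats eats west west Q Q S ⇒ eats eats eats eats west west west Q S   [Q ::= west]
eats eats eats eats west west west Q S ⇒ eats eats eats eats west west west west S   [Q ::= west]
eats eats eats eats west west west west S ⇒ eats eats eats eats west west west west eats   [S ::= eats]

S ⇒ Q Q S ⇒ eats eats Q S ⇒ eats eats eats eats S ⇒ eats eats eats eats Q Q S ⇒ eats eats eats eats west Q S ⇒ eats eats eats eats west west S ⇒ eats eats eats eats west west Q Q S ⇒ eats eats eats eats west west west Q S ⇒ eats eats eats eats west west west west S ⇒ eats eats eats eats west west west west eats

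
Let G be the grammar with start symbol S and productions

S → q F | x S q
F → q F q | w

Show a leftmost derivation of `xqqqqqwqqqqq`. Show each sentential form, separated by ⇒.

S ⇒ xSq   [S → x S q]
xSq ⇒ xqFq   [S → q F]
xqFq ⇒ xqqFqq   [F → q F q]
xqqFqq ⇒ xqqqFqqq   [F → q F q]
xqqqFqqq ⇒ xqqqqFqqqq   [F → q F q]
xqqqqFqqqq ⇒ xqqqqqFqqqqq   [F → q F q]
xqqqqqFqqqqq ⇒ xqqqqqwqqqqq   [F → w]

S ⇒ xSq ⇒ xqFq ⇒ xqqFqq ⇒ xqqqFqqq ⇒ xqqqqFqqqq ⇒ xqqqqqFqqqqq ⇒ xqqqqqwqqqqq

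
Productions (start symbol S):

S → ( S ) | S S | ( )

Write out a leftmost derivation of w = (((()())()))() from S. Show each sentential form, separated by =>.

S=>SS=>(S)S=>((S))S=>((SS))S=>(((S)S))S=>(((SS)S))S=>(((()S)S))S=>(((()())S))S=>(((()())()))S=>(((()())()))()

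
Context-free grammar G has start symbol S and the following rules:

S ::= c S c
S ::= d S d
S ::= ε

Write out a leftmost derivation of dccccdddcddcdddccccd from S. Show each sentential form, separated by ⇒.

S ⇒ dSd ⇒ dcScd ⇒ dccSccd ⇒ dcccScccd ⇒ dccccSccccd ⇒ dccccdSdccccd ⇒ dccccddSddccccd ⇒ dccccdddSdddccccd ⇒ dccccdddcScdddccccd ⇒ dccccdddcdSdcdddccccd ⇒ dccccdddcddcdddccccd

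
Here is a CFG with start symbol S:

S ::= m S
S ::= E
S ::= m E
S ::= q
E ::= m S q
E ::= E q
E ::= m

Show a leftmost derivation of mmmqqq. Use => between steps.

S => mE   [S ::= m E]
mE => mmSq   [E ::= m S q]
mmSq => mmEq   [S ::= E]
mmEq => mmmSqq   [E ::= m S q]
mmmSqq => mmmqqq   [S ::= q]

S => mE => mmSq => mmEq => mmmSqq => mmmqqq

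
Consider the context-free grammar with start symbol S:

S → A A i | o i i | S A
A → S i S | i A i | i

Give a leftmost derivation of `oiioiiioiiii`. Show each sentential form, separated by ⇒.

S⇒SA⇒SAA⇒SAAA⇒oiiAAA⇒oiiSiSAA⇒oiioiiiSAA⇒oiioiiioiiAA⇒oiioiiioiiiA⇒oiioiiioiiii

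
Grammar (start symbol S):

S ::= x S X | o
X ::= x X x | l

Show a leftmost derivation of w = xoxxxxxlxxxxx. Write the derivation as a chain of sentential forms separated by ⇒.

S ⇒ xSX   [S ::= x S X]
xSX ⇒ xoX   [S ::= o]
xoX ⇒ xoxXx   [X ::= x X x]
xoxXx ⇒ xoxxXxx   [X ::= x X x]
xoxxXxx ⇒ xoxxxXxxx   [X ::= x X x]
xoxxxXxxx ⇒ xoxxxxXxxxx   [X ::= x X x]
xoxxxxXxxxx ⇒ xoxxxxxXxxxxx   [X ::= x X x]
xoxxxxxXxxxxx ⇒ xoxxxxxlxxxxx   [X ::= l]

S⇒xSX⇒xoX⇒xoxXx⇒xoxxXxx⇒xoxxxXxxx⇒xoxxxxXxxxx⇒xoxxxxxXxxxxx⇒xoxxxxxlxxxxx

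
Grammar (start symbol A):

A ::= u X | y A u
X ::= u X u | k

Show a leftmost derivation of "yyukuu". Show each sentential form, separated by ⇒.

A ⇒ yAu ⇒ yyAuu ⇒ yyuXuu ⇒ yyukuu

A ⇒ yAu   [A ::= y A u]
yAu ⇒ yyAuu   [A ::= y A u]
yyAuu ⇒ yyuXuu   [A ::= u X]
yyuXuu ⇒ yyukuu   [X ::= k]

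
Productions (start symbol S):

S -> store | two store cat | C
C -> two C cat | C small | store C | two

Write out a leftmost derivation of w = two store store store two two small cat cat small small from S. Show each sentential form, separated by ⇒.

S ⇒ C ⇒ C small ⇒ C small small ⇒ two C cat small small ⇒ two store C cat small small ⇒ two store store C cat small small ⇒ two store store store C cat small small ⇒ two store store store two C cat cat small small ⇒ two store store store two C small cat cat small small ⇒ two store store store two two small cat cat small small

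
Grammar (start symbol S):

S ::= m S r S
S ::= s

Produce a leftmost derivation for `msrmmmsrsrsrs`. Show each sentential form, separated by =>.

S => mSrS => msrS => msrmSrS => msrmmSrSrS => msrmmmSrSrSrS => msrmmmsrSrSrS => msrmmmsrsrSrS => msrmmmsrsrsrS => msrmmmsrsrsrs

S => mSrS   [S ::= m S r S]
mSrS => msrS   [S ::= s]
msrS => msrmSrS   [S ::= m S r S]
msrmSrS => msrmmSrSrS   [S ::= m S r S]
msrmmSrSrS => msrmmmSrSrSrS   [S ::= m S r S]
msrmmmSrSrSrS => msrmmmsrSrSrS   [S ::= s]
msrmmmsrSrSrS => msrmmmsrsrSrS   [S ::= s]
msrmmmsrsrSrS => msrmmmsrsrsrS   [S ::= s]
msrmmmsrsrsrS => msrmmmsrsrsrs   [S ::= s]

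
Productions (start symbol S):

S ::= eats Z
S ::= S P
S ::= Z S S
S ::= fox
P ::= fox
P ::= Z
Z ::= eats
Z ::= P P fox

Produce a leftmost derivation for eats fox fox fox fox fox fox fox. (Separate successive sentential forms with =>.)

S => S P   [S ::= S P]
S P => Z S S P   [S ::= Z S S]
Z S S P => P P fox S S P   [Z ::= P P fox]
P P fox S S P => Z P fox S S P   [P ::= Z]
Z P fox S S P => P P fox P fox S S P   [Z ::= P P fox]
P P fox P fox S S P => Z P fox P fox S S P   [P ::= Z]
Z P fox P fox S S P => eats P fox P fox S S P   [Z ::= eats]
eats P fox P fox S S P => eats fox fox P fox S S P   [P ::= fox]
eats fox fox P fox S S P => eats fox fox fox fox S S P   [P ::= fox]
eats fox fox fox fox S S P => eats fox fox fox fox fox S P   [S ::= fox]
eats fox fox fox fox fox S P => eats fox fox fox fox fox fox P   [S ::= fox]
eats fox fox fox fox fox fox P => eats fox fox fox fox fox fox fox   [P ::= fox]

S => S P => Z S S P => P P fox S S P => Z P fox S S P => P P fox P fox S S P => Z P fox P fox S S P => eats P fox P fox S S P => eats fox fox P fox S S P => eats fox fox fox fox S S P => eats fox fox fox fox fox S P => eats fox fox fox fox fox fox P => eats fox fox fox fox fox fox fox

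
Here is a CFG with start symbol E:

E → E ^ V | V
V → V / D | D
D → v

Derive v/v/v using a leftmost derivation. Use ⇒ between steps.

E ⇒ V ⇒ V/D ⇒ V/D/D ⇒ D/D/D ⇒ v/D/D ⇒ v/v/D ⇒ v/v/v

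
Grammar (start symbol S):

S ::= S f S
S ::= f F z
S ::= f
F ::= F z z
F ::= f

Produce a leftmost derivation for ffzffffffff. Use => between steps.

S => SfS   [S ::= S f S]
SfS => fFzfS   [S ::= f F z]
fFzfS => ffzfS   [F ::= f]
ffzfS => ffzfSfS   [S ::= S f S]
ffzfSfS => ffzfSfSfS   [S ::= S f S]
ffzfSfSfS => ffzfSfSfSfS   [S ::= S f S]
ffzfSfSfSfS => ffzfffSfSfS   [S ::= f]
ffzfffSfSfS => ffzfffffSfS   [S ::= f]
ffzfffffSfS => ffzfffffffS   [S ::= f]
ffzfffffffS => ffzffffffff   [S ::= f]

S => SfS => fFzfS => ffzfS => ffzfSfS => ffzfSfSfS => ffzfSfSfSfS => ffzfffSfSfS => ffzfffffSfS => ffzfffffffS => ffzffffffff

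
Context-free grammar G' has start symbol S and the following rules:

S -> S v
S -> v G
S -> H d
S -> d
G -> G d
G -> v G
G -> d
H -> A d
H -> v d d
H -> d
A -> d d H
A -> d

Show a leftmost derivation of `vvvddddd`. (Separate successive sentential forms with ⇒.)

S ⇒ vG   [S -> v G]
vG ⇒ vGd   [G -> G d]
vGd ⇒ vvGd   [G -> v G]
vvGd ⇒ vvGdd   [G -> G d]
vvGdd ⇒ vvGddd   [G -> G d]
vvGddd ⇒ vvGdddd   [G -> G d]
vvGdddd ⇒ vvvGdddd   [G -> v G]
vvvGdddd ⇒ vvvddddd   [G -> d]

S⇒vG⇒vGd⇒vvGd⇒vvGdd⇒vvGddd⇒vvGdddd⇒vvvGdddd⇒vvvddddd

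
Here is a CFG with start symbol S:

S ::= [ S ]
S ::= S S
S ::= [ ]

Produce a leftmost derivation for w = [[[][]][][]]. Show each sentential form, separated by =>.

S=>[S]=>[SS]=>[SSS]=>[[S]SS]=>[[SS]SS]=>[[[]S]SS]=>[[[][]]SS]=>[[[][]][]S]=>[[[][]][][]]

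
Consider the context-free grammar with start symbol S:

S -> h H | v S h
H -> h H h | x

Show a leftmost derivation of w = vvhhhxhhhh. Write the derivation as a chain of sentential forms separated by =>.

S => vSh => vvShh => vvhHhh => vvhhHhhh => vvhhhHhhhh => vvhhhxhhhh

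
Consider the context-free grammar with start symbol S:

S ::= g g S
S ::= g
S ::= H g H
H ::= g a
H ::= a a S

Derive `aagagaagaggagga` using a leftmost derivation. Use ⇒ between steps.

S ⇒ HgH ⇒ aaSgH ⇒ aaHgHgH ⇒ aagagHgH ⇒ aagagaaSgH ⇒ aagagaaHgHgH ⇒ aagagaagagHgH ⇒ aagagaagaggagH ⇒ aagagaagaggagga

S ⇒ HgH   [S ::= H g H]
HgH ⇒ aaSgH   [H ::= a a S]
aaSgH ⇒ aaHgHgH   [S ::= H g H]
aaHgHgH ⇒ aagagHgH   [H ::= g a]
aagagHgH ⇒ aagagaaSgH   [H ::= a a S]
aagagaaSgH ⇒ aagagaaHgHgH   [S ::= H g H]
aagagaaHgHgH ⇒ aagagaagagHgH   [H ::= g a]
aagagaagagHgH ⇒ aagagaagaggagH   [H ::= g a]
aagagaagaggagH ⇒ aagagaagaggagga   [H ::= g a]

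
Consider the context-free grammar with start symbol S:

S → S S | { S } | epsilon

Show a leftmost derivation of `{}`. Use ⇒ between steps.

S⇒SS⇒SSS⇒{S}SS⇒{}SS⇒{}S⇒{}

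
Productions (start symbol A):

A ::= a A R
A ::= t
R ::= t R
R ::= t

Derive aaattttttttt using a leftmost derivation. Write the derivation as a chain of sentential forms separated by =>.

A=>aAR=>aaARR=>aaaARRR=>aaatRRR=>aaattRRR=>aaatttRRR=>aaattttRRR=>aaatttttRRR=>aaattttttRRR=>aaatttttttRR=>aaattttttttR=>aaattttttttt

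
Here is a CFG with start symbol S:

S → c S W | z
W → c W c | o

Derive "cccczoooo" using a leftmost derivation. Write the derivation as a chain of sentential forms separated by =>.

S => cSW => ccSWW => cccSWWW => ccccSWWWW => cccczWWWW => cccczoWWW => cccczooWW => cccczoooW => cccczoooo

S => cSW   [S → c S W]
cSW => ccSWW   [S → c S W]
ccSWW => cccSWWW   [S → c S W]
cccSWWW => ccccSWWWW   [S → c S W]
ccccSWWWW => cccczWWWW   [S → z]
cccczWWWW => cccczoWWW   [W → o]
cccczoWWW => cccczooWW   [W → o]
cccczooWW => cccczoooW   [W → o]
cccczoooW => cccczoooo   [W → o]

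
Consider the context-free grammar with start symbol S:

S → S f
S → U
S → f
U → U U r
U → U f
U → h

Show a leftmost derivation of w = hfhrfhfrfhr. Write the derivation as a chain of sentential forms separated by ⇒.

S⇒U⇒UUr⇒UfUr⇒UUrfUr⇒UfUrfUr⇒UUrfUrfUr⇒UfUrfUrfUr⇒hfUrfUrfUr⇒hfhrfUrfUr⇒hfhrfUfrfUr⇒hfhrfhfrfUr⇒hfhrfhfrfhr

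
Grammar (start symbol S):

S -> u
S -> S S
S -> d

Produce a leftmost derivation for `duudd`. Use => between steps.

S => SS => SSS => SSSS => SSSSS => dSSSS => duSSS => duuSS => duudS => duudd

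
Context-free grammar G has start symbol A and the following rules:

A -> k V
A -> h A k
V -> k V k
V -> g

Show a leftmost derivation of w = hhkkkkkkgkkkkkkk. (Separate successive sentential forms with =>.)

A => hAk   [A -> h A k]
hAk => hhAkk   [A -> h A k]
hhAkk => hhkVkk   [A -> k V]
hhkVkk => hhkkVkkk   [V -> k V k]
hhkkVkkk => hhkkkVkkkk   [V -> k V k]
hhkkkVkkkk => hhkkkkVkkkkk   [V -> k V k]
hhkkkkVkkkkk => hhkkkkkVkkkkkk   [V -> k V k]
hhkkkkkVkkkkkk => hhkkkkkkVkkkkkkk   [V -> k V k]
hhkkkkkkVkkkkkkk => hhkkkkkkgkkkkkkk   [V -> g]

A => hAk => hhAkk => hhkVkk => hhkkVkkk => hhkkkVkkkk => hhkkkkVkkkkk => hhkkkkkVkkkkkk => hhkkkkkkVkkkkkkk => hhkkkkkkgkkkkkkk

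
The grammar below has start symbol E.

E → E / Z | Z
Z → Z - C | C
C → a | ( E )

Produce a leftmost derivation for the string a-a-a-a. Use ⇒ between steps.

E ⇒ Z ⇒ Z-C ⇒ Z-C-C ⇒ Z-C-C-C ⇒ C-C-C-C ⇒ a-C-C-C ⇒ a-a-C-C ⇒ a-a-a-C ⇒ a-a-a-a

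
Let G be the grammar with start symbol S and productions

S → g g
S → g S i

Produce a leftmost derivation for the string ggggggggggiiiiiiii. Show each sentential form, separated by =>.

S => gSi   [S → g S i]
gSi => ggSii   [S → g S i]
ggSii => gggSiii   [S → g S i]
gggSiii => ggggSiiii   [S → g S i]
ggggSiiii => gggggSiiiii   [S → g S i]
gggggSiiiii => ggggggSiiiiii   [S → g S i]
ggggggSiiiiii => gggggggSiiiiiii   [S → g S i]
gggggggSiiiiiii => ggggggggSiiiiiiii   [S → g S i]
ggggggggSiiiiiiii => ggggggggggiiiiiiii   [S → g g]

S => gSi => ggSii => gggSiii => ggggSiiii => gggggSiiiii => ggggggSiiiiii => gggggggSiiiiiii => ggggggggSiiiiiiii => ggggggggggiiiiiiii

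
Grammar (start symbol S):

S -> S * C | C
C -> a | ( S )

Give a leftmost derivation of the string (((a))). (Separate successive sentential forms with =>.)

S => C   [S -> C]
C => (S)   [C -> ( S )]
(S) => (C)   [S -> C]
(C) => ((S))   [C -> ( S )]
((S)) => ((C))   [S -> C]
((C)) => (((S)))   [C -> ( S )]
(((S))) => (((C)))   [S -> C]
(((C))) => (((a)))   [C -> a]

S=>C=>(S)=>(C)=>((S))=>((C))=>(((S)))=>(((C)))=>(((a)))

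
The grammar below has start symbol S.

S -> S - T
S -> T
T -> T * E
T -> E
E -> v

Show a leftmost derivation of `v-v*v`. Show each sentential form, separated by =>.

S => S-T => T-T => E-T => v-T => v-T*E => v-E*E => v-v*E => v-v*v

S => S-T   [S -> S - T]
S-T => T-T   [S -> T]
T-T => E-T   [T -> E]
E-T => v-T   [E -> v]
v-T => v-T*E   [T -> T * E]
v-T*E => v-E*E   [T -> E]
v-E*E => v-v*E   [E -> v]
v-v*E => v-v*v   [E -> v]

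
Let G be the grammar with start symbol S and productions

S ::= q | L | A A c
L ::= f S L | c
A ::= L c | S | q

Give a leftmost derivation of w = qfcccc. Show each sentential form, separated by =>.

S => AAc => qAc => qLcc => qfSLcc => qfLLcc => qfcLcc => qfcccc

S => AAc   [S ::= A A c]
AAc => qAc   [A ::= q]
qAc => qLcc   [A ::= L c]
qLcc => qfSLcc   [L ::= f S L]
qfSLcc => qfLLcc   [S ::= L]
qfLLcc => qfcLcc   [L ::= c]
qfcLcc => qfcccc   [L ::= c]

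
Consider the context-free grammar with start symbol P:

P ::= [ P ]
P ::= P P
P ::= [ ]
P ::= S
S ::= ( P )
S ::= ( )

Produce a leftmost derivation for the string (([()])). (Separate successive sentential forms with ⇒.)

P ⇒ S ⇒ (P) ⇒ (S) ⇒ ((P)) ⇒ (([P])) ⇒ (([S])) ⇒ (([()]))

P ⇒ S   [P ::= S]
S ⇒ (P)   [S ::= ( P )]
(P) ⇒ (S)   [P ::= S]
(S) ⇒ ((P))   [S ::= ( P )]
((P)) ⇒ (([P]))   [P ::= [ P ]]
(([P])) ⇒ (([S]))   [P ::= S]
(([S])) ⇒ (([()]))   [S ::= ( )]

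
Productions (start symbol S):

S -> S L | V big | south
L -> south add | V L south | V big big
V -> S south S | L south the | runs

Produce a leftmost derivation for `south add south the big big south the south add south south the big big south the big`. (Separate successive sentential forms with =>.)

S => V big   [S -> V big]
V big => L south the big   [V -> L south the]
L south the big => V big big south the big   [L -> V big big]
V big big south the big => L south the big big south the big   [V -> L south the]
L south the big big south the big => V L south south the big big south the big   [L -> V L south]
V L south south the big big south the big => L south the L south south the big big south the big   [V -> L south the]
L south the L south south the big big south the big => V big big south the L south south the big big south the big   [L -> V big big]
V big big south the L south south the big big south the big => L south the big big south the L south south the big big south the big   [V -> L south the]
L south the big big south the L south south the big big south the big => south add south the big big south the L south south the big big south the big   [L -> south add]
south add south the big big south the L south south the big big south the big => south add south the big big south the south add south south the big big south the big   [L -> south add]

S => V big => L south the big => V big big south the big => L south the big big south the big => V L south south the big big south the big => L south the L south south the big big south the big => V big big south the L south south the big big south the big => L south the big big south the L south south the big big south the big => south add south the big big south the L south south the big big south the big => south add south the big big south the south add south south the big big south the big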